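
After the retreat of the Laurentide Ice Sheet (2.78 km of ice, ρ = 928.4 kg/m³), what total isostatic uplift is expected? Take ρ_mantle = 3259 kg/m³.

0.792 km

Removing the load lets mantle flow back in; uplift u satisfies ρ_ice t = ρ_m u.
u = t ρ_ice/ρ_m = 2.78 km × 928.4/3259 = 0.792 km.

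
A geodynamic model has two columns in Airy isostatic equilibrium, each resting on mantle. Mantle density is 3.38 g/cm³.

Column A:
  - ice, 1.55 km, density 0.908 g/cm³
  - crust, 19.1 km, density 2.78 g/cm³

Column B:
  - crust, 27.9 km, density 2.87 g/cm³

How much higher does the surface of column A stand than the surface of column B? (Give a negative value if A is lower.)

0.314 km

For any compensation level in the mantle, the mantle terms cancel and isostasy reduces to e = (Σt_A − Σt_B) − (Σ(ρt)_A − Σ(ρt)_B) / ρ_m.
Σt_A = 20.65 km; Σt_B = 27.9 km; Σ(ρt)_A = 54.5054; Σ(ρt)_B = 80.073 (in km·g/cm³).
e = (20.65 − 27.9) − (54.5054 − 80.073) / 3.38 = 0.314 km.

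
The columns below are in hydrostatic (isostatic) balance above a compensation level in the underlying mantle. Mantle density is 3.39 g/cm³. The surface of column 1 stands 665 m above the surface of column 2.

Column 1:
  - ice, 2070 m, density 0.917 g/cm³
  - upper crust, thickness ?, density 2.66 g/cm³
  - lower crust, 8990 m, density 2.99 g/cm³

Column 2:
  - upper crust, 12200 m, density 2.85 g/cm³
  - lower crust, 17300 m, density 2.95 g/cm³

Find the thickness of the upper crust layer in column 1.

Take the compensation level at the base of the deeper column (depth z_c below the surface of column 1) and equate Σ ρ_i t_i down to z_c; mantle fills any gap and the z_c terms cancel.
Column 1: 2070×0.917 + x×2.66 + 8990×2.99 + (z_c − 11060 − x)×3.39
Column 2: 665×0 + 12200×2.85 + 17300×2.95 + (z_c − 665 − 29500)×3.39
The z_c×3.39 term appears on both sides and cancels. Collect the known terms of each column as K = Σ(ρt)_known − 3.39 × (depth of known layers): K_1 = 28778.29 − 3.39×11060 = −8715.11; K_2 = 85805 − 3.39×(665 + 29500) = −16454.35.
Balance: K_1 − x×(3.39 − 2.66) = K_2, so x = (K_1 − K_2)/(3.39 − 2.66) = 7739.24/0.73 = 10600 m.

10600 m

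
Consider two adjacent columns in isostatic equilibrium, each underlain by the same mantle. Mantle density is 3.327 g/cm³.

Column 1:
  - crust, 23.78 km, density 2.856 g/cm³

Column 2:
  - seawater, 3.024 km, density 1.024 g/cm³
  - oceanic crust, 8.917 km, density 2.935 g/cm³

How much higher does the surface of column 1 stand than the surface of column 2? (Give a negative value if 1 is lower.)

0.223 km

For any compensation level in the mantle, the mantle terms cancel and isostasy reduces to e = (Σt_1 − Σt_2) − (Σ(ρt)_1 − Σ(ρt)_2) / ρ_m.
Σt_1 = 23.78 km; Σt_2 = 11.941 km; Σ(ρt)_1 = 67.91568; Σ(ρt)_2 = 29.267971 (in km·g/cm³).
e = (23.78 − 11.941) − (67.91568 − 29.267971) / 3.327 = 0.223 km.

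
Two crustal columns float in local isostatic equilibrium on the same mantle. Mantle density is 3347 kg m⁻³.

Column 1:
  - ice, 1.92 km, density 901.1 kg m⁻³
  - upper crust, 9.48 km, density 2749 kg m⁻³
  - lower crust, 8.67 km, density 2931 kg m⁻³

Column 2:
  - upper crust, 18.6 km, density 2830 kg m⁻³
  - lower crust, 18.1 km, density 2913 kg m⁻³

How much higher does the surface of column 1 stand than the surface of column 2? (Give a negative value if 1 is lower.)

−1.05 km

For any compensation level in the mantle, the mantle terms cancel and isostasy reduces to e = (Σt_1 − Σt_2) − (Σ(ρt)_1 − Σ(ρt)_2) / ρ_m.
Σt_1 = 20.07 km; Σt_2 = 36.7 km; Σ(ρt)_1 = 53202.402; Σ(ρt)_2 = 105363.3 (in km·kg m⁻³).
e = (20.07 − 36.7) − (53202.402 − 105363.3) / 3347 = −1.05 km.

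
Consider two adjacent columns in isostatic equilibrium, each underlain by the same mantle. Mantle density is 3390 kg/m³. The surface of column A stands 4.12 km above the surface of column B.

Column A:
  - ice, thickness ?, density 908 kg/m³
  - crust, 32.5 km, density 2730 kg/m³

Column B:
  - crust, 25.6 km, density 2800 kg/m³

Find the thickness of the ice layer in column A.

3.07 km

Take the compensation level at the base of the deeper column (depth z_c below the surface of column A) and equate Σ ρ_i t_i down to z_c; mantle fills any gap and the z_c terms cancel.
Column A: x×908 + 32.5×2730 + (z_c − 32.5 − x)×3390
Column B: 4.12×0 + 25.6×2800 + (z_c − 4.12 − 25.6)×3390
The z_c×3390 term appears on both sides and cancels. Collect the known terms of each column as K = Σ(ρt)_known − 3390 × (depth of known layers): K_A = 88725 − 3390×32.5 = −21450; K_B = 71680 − 3390×(4.12 + 25.6) = −29070.8.
Balance: K_A − x×(3390 − 908) = K_B, so x = (K_A − K_B)/(3390 − 908) = 7620.8/2482 = 3.07 km.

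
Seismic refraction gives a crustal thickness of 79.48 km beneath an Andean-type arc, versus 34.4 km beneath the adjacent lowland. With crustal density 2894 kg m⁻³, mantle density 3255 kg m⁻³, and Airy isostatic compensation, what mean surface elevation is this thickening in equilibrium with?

5 km

Excess crust Δ = 79.48 km − 34.4 km = 45.08 km, split between elevation h and root r with h + r = Δ.
Airy balance ρ_c h = (ρ_m − ρ_c) r gives r = h ρ_c/(ρ_m − ρ_c), so h (1 + ρ_c/(ρ_m − ρ_c)) = Δ, i.e. h = Δ (ρ_m − ρ_c)/ρ_m.
h = 45.08 km × 361/3255 = 5 km.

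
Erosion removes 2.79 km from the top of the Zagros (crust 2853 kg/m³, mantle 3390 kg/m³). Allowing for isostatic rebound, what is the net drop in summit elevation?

Rebound u = e ρ_c/ρ_m = 2.79 km × 2853/3390 = 2.348 km.
Net surface drop = e − u = 2.79 km − 2.348 km = e (ρ_m − ρ_c)/ρ_m = 0.442 km.

0.442 km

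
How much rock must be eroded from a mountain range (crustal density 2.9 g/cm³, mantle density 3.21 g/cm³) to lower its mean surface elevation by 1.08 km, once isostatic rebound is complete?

Net drop Δ = e − u = e − e ρ_c/ρ_m = e (ρ_m − ρ_c)/ρ_m.
e = Δ ρ_m/(ρ_m − ρ_c) = 1.08 km × 3.21/0.31 = 11.2 km.

11.2 km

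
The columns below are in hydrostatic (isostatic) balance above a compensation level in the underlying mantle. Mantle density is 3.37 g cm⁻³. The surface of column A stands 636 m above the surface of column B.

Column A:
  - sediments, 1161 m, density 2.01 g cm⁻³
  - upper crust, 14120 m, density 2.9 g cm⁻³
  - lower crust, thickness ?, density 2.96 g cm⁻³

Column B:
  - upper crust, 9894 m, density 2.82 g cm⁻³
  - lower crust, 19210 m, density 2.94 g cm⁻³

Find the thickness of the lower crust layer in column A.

Take the compensation level at the base of the deeper column (depth z_c below the surface of column A) and equate Σ ρ_i t_i down to z_c; mantle fills any gap and the z_c terms cancel.
Column A: 1161×2.01 + 14120×2.9 + x×2.96 + (z_c − 15281 − x)×3.37
Column B: 636×0 + 9894×2.82 + 19210×2.94 + (z_c − 636 − 29104)×3.37
The z_c×3.37 term appears on both sides and cancels. Collect the known terms of each column as K = Σ(ρt)_known − 3.37 × (depth of known layers): K_A = 43281.61 − 3.37×15281 = −8215.36; K_B = 84378.48 − 3.37×(636 + 29104) = −15845.32.
Balance: K_A − x×(3.37 − 2.96) = K_B, so x = (K_A − K_B)/(3.37 − 2.96) = 7629.96/0.41 = 18600 m.

18600 m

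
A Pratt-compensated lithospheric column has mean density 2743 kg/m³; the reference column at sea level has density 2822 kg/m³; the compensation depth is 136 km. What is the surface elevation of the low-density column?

3.92 km

ρ_ref D = ρ (D + h) → h = D (ρ_ref − ρ)/ρ.
h = 136 km × (2822 − 2743)/2743 = 3.92 km.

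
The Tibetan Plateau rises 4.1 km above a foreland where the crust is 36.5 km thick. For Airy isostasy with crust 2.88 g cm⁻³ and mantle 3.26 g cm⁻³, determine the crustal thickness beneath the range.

Root depth r = h ρ_c / (ρ_m − ρ_c) = 4.1 km × 2.88 / 0.38 = 31.07 km.
Total thickness = T + h + r = 36.5 km + 4.1 km + 31.07 km = 71.7 km.

71.7 km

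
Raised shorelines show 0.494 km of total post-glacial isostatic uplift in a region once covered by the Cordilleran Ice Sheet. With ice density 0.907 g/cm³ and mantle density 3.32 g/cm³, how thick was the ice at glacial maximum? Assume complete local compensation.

u = t ρ_ice/ρ_m → t = u ρ_m/ρ_ice = 0.494 km × 3.32/0.907 = 1.81 km.

1.81 km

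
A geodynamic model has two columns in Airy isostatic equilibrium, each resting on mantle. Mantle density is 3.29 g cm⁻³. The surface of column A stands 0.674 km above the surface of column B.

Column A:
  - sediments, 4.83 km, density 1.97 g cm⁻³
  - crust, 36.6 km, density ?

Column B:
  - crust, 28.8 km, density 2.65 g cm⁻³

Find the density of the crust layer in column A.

Take the compensation level at the base of the deeper column (depth z_c below the surface of column A) and equate Σ ρ_i t_i down to z_c; mantle fills any gap and the z_c terms cancel.
Column A: 4.83×1.97 + 36.6×ρ + (z_c − 41.43)×3.29
Column B: 0.674×0 + 28.8×2.65 + (z_c − 0.674 − 28.8)×3.29
The z_c×3.29 term appears on both sides and cancels. Collect the known terms of each column as K = Σ(ρt)_known − 3.29 × (depth of known layers): K_A = 9.5151 − 3.29×41.43 = −126.7896; K_B = 76.32 − 3.29×(0.674 + 28.8) = −20.64946.
Balance: K_A + 36.6×ρ = K_B, so ρ = (K_B − K_A)/36.6 = 106.14/36.6 = 2.9 g cm⁻³.

2.9 g cm⁻³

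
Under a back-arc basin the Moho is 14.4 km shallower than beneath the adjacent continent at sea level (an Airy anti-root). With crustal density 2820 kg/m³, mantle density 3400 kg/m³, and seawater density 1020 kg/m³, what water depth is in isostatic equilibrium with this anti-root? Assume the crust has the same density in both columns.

Replacing a thickness d of crust by seawater at the top must be balanced by replacing crust with mantle at the base: d (ρ_c − ρ_w) = a (ρ_m − ρ_c).
d = a (ρ_m − ρ_c)/(ρ_c − ρ_w) = 14.4 km × 580/1800 = 4.64 km.

4.64 km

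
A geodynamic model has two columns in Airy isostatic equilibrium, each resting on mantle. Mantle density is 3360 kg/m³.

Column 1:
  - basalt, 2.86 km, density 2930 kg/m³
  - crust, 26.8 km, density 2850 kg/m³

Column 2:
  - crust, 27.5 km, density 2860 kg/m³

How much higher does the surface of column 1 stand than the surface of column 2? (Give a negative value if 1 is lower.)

For any compensation level in the mantle, the mantle terms cancel and isostasy reduces to e = (Σt_1 − Σt_2) − (Σ(ρt)_1 − Σ(ρt)_2) / ρ_m.
Σt_1 = 29.66 km; Σt_2 = 27.5 km; Σ(ρt)_1 = 84759.8; Σ(ρt)_2 = 78650 (in km·kg/m³).
e = (29.66 − 27.5) − (84759.8 − 78650) / 3360 = 0.342 km.

0.342 km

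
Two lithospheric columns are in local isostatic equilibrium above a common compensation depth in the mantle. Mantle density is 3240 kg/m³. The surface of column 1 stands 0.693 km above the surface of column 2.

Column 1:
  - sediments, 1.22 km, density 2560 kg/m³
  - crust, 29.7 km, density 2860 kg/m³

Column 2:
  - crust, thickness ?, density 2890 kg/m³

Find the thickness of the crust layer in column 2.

Take the compensation level at the base of the deeper column (depth z_c below the surface of column 1) and equate Σ ρ_i t_i down to z_c; mantle fills any gap and the z_c terms cancel.
Column 1: 1.22×2560 + 29.7×2860 + (z_c − 30.92)×3240
Column 2: 0.693×0 + x×2890 + (z_c − 0.693 − 0 − x)×3240
The z_c×3240 term appears on both sides and cancels. Collect the known terms of each column as K = Σ(ρt)_known − 3240 × (depth of known layers): K_1 = 88065.2 − 3240×30.92 = −12115.6; K_2 = 0 − 3240×(0.693 + 0) = −2245.32.
Balance: K_1 = K_2 − x×(3240 − 2890), so x = (K_2 − K_1)/(3240 − 2890) = 9870.28/350 = 28.2 km.

28.2 km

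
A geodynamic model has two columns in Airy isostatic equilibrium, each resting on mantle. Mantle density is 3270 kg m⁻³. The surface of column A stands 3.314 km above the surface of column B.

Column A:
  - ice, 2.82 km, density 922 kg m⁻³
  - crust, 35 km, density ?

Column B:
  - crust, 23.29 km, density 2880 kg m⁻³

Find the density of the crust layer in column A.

2890 kg m⁻³

Take the compensation level at the base of the deeper column (depth z_c below the surface of column A) and equate Σ ρ_i t_i down to z_c; mantle fills any gap and the z_c terms cancel.
Column A: 2.82×922 + 35×ρ + (z_c − 37.82)×3270
Column B: 3.314×0 + 23.29×2880 + (z_c − 3.314 − 23.29)×3270
The z_c×3270 term appears on both sides and cancels. Collect the known terms of each column as K = Σ(ρt)_known − 3270 × (depth of known layers): K_A = 2600.04 − 3270×37.82 = −121071.36; K_B = 67075.2 − 3270×(3.314 + 23.29) = −19919.88.
Balance: K_A + 35×ρ = K_B, so ρ = (K_B − K_A)/35 = 101151/35 = 2890 kg m⁻³.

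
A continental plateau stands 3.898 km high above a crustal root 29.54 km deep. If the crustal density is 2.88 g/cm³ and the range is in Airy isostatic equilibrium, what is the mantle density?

Airy balance: ρ_c h = (ρ_m − ρ_c) r → ρ_m = ρ_c (1 + h/r).
ρ_m = 2.88 × (1 + 3.898 km/29.54 km) = 3.26 g/cm³.

3.26 g/cm³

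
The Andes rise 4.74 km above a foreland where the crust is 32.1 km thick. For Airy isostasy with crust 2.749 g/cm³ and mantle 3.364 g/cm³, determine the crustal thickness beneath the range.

Root depth r = h ρ_c / (ρ_m − ρ_c) = 4.74 km × 2.749 / 0.615 = 21.19 km.
Total thickness = T + h + r = 32.1 km + 4.74 km + 21.19 km = 58 km.

58 km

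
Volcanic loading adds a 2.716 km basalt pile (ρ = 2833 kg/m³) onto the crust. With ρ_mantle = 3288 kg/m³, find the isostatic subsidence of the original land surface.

Subaerial loading: s = t ρ_load / ρ_m.
s = 2.716 km × 2833/3288 = 2.34 km.

2.34 km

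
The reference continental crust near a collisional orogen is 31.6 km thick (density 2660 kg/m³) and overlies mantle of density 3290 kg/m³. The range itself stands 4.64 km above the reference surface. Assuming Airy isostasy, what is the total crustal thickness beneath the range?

Root depth r = h ρ_c / (ρ_m − ρ_c) = 4.64 km × 2660 / 630 = 19.59 km.
Total thickness = T + h + r = 31.6 km + 4.64 km + 19.59 km = 55.8 km.

55.8 km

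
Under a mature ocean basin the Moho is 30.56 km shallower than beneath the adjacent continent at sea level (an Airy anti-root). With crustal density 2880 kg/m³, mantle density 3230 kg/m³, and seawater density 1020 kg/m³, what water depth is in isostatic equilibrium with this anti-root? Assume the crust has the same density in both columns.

5.75 km

Replacing a thickness d of crust by seawater at the top must be balanced by replacing crust with mantle at the base: d (ρ_c − ρ_w) = a (ρ_m − ρ_c).
d = a (ρ_m − ρ_c)/(ρ_c − ρ_w) = 30.56 km × 350/1860 = 5.75 km.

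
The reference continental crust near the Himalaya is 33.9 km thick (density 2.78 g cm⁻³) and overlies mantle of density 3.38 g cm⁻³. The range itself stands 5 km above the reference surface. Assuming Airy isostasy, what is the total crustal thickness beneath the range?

Root depth r = h ρ_c / (ρ_m − ρ_c) = 5 km × 2.78 / 0.6 = 23.17 km.
Total thickness = T + h + r = 33.9 km + 5 km + 23.17 km = 62.1 km.

62.1 km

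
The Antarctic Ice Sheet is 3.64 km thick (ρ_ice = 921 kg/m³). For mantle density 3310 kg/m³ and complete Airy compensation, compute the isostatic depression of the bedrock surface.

1.01 km

Isostatic balance requires: the ice load ρ_ice t is balanced by mantle displaced below, ρ_m s.
s = t ρ_ice / ρ_m = 3.64 km × 921/3310 = 1.01 km.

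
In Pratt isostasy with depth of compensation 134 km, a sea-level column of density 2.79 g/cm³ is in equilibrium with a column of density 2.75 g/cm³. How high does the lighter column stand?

ρ_ref D = ρ (D + h) → h = D (ρ_ref − ρ)/ρ.
h = 134 km × (2.79 − 2.75)/2.75 = 1.95 km.

1.95 km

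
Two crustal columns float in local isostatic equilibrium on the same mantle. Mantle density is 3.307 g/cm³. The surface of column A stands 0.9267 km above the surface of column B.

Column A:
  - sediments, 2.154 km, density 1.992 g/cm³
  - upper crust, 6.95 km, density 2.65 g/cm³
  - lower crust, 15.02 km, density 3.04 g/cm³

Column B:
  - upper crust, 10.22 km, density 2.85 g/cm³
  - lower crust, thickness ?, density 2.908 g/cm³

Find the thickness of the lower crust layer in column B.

Take the compensation level at the base of the deeper column (depth z_c below the surface of column A) and equate Σ ρ_i t_i down to z_c; mantle fills any gap and the z_c terms cancel.
Column A: 2.154×1.992 + 6.95×2.65 + 15.02×3.04 + (z_c − 24.124)×3.307
Column B: 0.9267×0 + 10.22×2.85 + x×2.908 + (z_c − 0.9267 − 10.22 − x)×3.307
The z_c×3.307 term appears on both sides and cancels. Collect the known terms of each column as K = Σ(ρt)_known − 3.307 × (depth of known layers): K_A = 68.369068 − 3.307×24.124 = −11.409; K_B = 29.127 − 3.307×(0.9267 + 10.22) = −7.7351369.
Balance: K_A = K_B − x×(3.307 − 2.908), so x = (K_B − K_A)/(3.307 − 2.908) = 3.67386/0.399 = 9.21 km.

9.21 km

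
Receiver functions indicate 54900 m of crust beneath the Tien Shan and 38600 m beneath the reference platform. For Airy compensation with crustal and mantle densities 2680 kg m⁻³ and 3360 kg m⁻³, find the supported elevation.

3300 m

Excess crust Δ = 54900 m − 38600 m = 16300 m, split between elevation h and root r with h + r = Δ.
Airy balance ρ_c h = (ρ_m − ρ_c) r gives r = h ρ_c/(ρ_m − ρ_c), so h (1 + ρ_c/(ρ_m − ρ_c)) = Δ, i.e. h = Δ (ρ_m − ρ_c)/ρ_m.
h = 16300 m × 680/3360 = 3300 m.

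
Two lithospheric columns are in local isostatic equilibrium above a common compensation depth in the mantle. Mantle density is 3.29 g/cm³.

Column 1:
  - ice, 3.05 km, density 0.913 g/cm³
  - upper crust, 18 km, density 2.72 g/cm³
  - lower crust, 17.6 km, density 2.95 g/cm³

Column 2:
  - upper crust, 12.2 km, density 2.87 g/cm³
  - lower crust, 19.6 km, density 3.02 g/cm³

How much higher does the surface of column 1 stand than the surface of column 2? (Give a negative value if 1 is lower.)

For any compensation level in the mantle, the mantle terms cancel and isostasy reduces to e = (Σt_1 − Σt_2) − (Σ(ρt)_1 − Σ(ρt)_2) / ρ_m.
Σt_1 = 38.65 km; Σt_2 = 31.8 km; Σ(ρt)_1 = 103.66465; Σ(ρt)_2 = 94.206 (in km·g/cm³).
e = (38.65 − 31.8) − (103.66465 − 94.206) / 3.29 = 3.98 km.

3.98 km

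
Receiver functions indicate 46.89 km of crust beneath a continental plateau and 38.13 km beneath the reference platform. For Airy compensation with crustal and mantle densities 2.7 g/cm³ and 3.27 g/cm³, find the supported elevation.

Excess crust Δ = 46.89 km − 38.13 km = 8.76 km, split between elevation h and root r with h + r = Δ.
Airy balance ρ_c h = (ρ_m − ρ_c) r gives r = h ρ_c/(ρ_m − ρ_c), so h (1 + ρ_c/(ρ_m − ρ_c)) = Δ, i.e. h = Δ (ρ_m − ρ_c)/ρ_m.
h = 8.76 km × 0.57/3.27 = 1.53 km.

1.53 km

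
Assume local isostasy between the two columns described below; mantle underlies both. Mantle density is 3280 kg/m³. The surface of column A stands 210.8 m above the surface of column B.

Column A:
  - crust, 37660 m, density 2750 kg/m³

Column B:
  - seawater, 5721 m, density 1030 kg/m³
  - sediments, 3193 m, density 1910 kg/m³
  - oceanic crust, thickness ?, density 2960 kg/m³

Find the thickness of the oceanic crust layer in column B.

Take the compensation level at the base of the deeper column (depth z_c below the surface of column A) and equate Σ ρ_i t_i down to z_c; mantle fills any gap and the z_c terms cancel.
Column A: 37660×2750 + (z_c − 37660)×3280
Column B: 210.8×0 + 5721×1030 + 3193×1910 + x×2960 + (z_c − 210.8 − 8914 − x)×3280
The z_c×3280 term appears on both sides and cancels. Collect the known terms of each column as K = Σ(ρt)_known − 3280 × (depth of known layers): K_A = 103565000 − 3280×37660 = −19959800; K_B = 11991260 − 3280×(210.8 + 8914) = −17938084.
Balance: K_A = K_B − x×(3280 − 2960), so x = (K_B − K_A)/(3280 − 2960) = 2021720/320 = 6320 m.

6320 m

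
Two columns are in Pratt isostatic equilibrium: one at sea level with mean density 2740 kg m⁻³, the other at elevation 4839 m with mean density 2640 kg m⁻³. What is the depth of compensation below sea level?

128000 m

ρ_ref D = ρ (D + h) → D (ρ_ref − ρ) = ρ h.
D = ρ h/(ρ_ref − ρ) = 2640 × 4839 m/(2740 − 2640) = 128000 m.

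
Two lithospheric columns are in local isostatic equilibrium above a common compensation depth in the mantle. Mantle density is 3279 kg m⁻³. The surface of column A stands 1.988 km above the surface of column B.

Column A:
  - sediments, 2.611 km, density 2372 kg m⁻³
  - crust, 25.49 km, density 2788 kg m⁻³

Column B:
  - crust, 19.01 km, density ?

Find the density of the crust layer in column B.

2840 kg m⁻³

Take the compensation level at the base of the deeper column (depth z_c below the surface of column A) and equate Σ ρ_i t_i down to z_c; mantle fills any gap and the z_c terms cancel.
Column A: 2.611×2372 + 25.49×2788 + (z_c − 28.101)×3279
Column B: 1.988×0 + 19.01×ρ + (z_c − 1.988 − 19.01)×3279
The z_c×3279 term appears on both sides and cancels. Collect the known terms of each column as K = Σ(ρt)_known − 3279 × (depth of known layers): K_A = 77259.412 − 3279×28.101 = −14883.767; K_B = 0 − 3279×(1.988 + 19.01) = −68852.442.
Balance: K_A = K_B + 19.01×ρ, so ρ = (K_A − K_B)/19.01 = 53968.7/19.01 = 2840 kg m⁻³.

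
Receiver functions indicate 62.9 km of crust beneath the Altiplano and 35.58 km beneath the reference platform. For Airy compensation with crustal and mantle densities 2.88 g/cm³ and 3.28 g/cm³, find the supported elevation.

3.33 km

Excess crust Δ = 62.9 km − 35.58 km = 27.32 km, split between elevation h and root r with h + r = Δ.
Airy balance ρ_c h = (ρ_m − ρ_c) r gives r = h ρ_c/(ρ_m − ρ_c), so h (1 + ρ_c/(ρ_m − ρ_c)) = Δ, i.e. h = Δ (ρ_m − ρ_c)/ρ_m.
h = 27.32 km × 0.4/3.28 = 3.33 km.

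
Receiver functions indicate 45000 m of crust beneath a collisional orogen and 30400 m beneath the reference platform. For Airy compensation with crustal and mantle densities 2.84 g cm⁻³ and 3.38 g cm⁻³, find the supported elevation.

Excess crust Δ = 45000 m − 30400 m = 14600 m, split between elevation h and root r with h + r = Δ.
Airy balance ρ_c h = (ρ_m − ρ_c) r gives r = h ρ_c/(ρ_m − ρ_c), so h (1 + ρ_c/(ρ_m − ρ_c)) = Δ, i.e. h = Δ (ρ_m − ρ_c)/ρ_m.
h = 14600 m × 0.54/3.38 = 2330 m.

2330 m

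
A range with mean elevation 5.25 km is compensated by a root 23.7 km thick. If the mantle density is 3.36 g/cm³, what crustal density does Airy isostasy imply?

2.75 g/cm³

ρ_c h = (ρ_m − ρ_c) r → ρ_c (h + r) = ρ_m r → ρ_c = ρ_m r / (h + r).
ρ_c = 3.36 × 23.7 km / (5.25 km + 23.7 km) = 2.75 g/cm³.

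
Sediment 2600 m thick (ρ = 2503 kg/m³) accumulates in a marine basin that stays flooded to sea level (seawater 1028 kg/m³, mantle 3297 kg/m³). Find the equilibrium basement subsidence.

Submarine loading: the sediment displaces seawater, and the subsidence is in turn flooded, so s (ρ_m − ρ_w) = t (ρ_sed − ρ_w).
s = 2600 m × (2503 − 1028) / (3297 − 1028) = 1690 m.

1690 m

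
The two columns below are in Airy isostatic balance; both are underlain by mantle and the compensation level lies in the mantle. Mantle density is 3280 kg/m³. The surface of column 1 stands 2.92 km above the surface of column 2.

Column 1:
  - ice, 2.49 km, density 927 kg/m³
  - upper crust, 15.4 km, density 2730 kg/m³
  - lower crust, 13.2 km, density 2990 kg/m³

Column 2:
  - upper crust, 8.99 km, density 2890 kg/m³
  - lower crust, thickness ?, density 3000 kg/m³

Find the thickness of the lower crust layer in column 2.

Take the compensation level at the base of the deeper column (depth z_c below the surface of column 1) and equate Σ ρ_i t_i down to z_c; mantle fills any gap and the z_c terms cancel.
Column 1: 2.49×927 + 15.4×2730 + 13.2×2990 + (z_c − 31.09)×3280
Column 2: 2.92×0 + 8.99×2890 + x×3000 + (z_c − 2.92 − 8.99 − x)×3280
The z_c×3280 term appears on both sides and cancels. Collect the known terms of each column as K = Σ(ρt)_known − 3280 × (depth of known layers): K_1 = 83818.23 − 3280×31.09 = −18156.97; K_2 = 25981.1 − 3280×(2.92 + 8.99) = −13083.7.
Balance: K_1 = K_2 − x×(3280 − 3000), so x = (K_2 − K_1)/(3280 − 3000) = 5073.27/280 = 18.1 km.

18.1 km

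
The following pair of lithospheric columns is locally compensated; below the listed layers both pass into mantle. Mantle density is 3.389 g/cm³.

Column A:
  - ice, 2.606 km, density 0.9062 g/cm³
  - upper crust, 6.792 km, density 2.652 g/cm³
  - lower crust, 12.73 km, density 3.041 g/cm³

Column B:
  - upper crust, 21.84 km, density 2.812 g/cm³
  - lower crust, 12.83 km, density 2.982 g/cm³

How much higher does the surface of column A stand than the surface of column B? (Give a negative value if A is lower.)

−0.566 km

For any compensation level in the mantle, the mantle terms cancel and isostasy reduces to e = (Σt_A − Σt_B) − (Σ(ρt)_A − Σ(ρt)_B) / ρ_m.
Σt_A = 22.128 km; Σt_B = 34.67 km; Σ(ρt)_A = 59.0858712; Σ(ρt)_B = 99.67314 (in km·g/cm³).
e = (22.128 − 34.67) − (59.0858712 − 99.67314) / 3.389 = −0.566 km.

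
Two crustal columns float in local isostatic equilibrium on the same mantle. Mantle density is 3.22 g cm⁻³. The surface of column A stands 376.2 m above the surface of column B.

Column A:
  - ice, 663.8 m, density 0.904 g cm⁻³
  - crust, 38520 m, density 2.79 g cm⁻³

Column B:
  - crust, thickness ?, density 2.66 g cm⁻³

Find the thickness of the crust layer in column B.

30200 m

Take the compensation level at the base of the deeper column (depth z_c below the surface of column A) and equate Σ ρ_i t_i down to z_c; mantle fills any gap and the z_c terms cancel.
Column A: 663.8×0.904 + 38520×2.79 + (z_c − 39183.8)×3.22
Column B: 376.2×0 + x×2.66 + (z_c − 376.2 − 0 − x)×3.22
The z_c×3.22 term appears on both sides and cancels. Collect the known terms of each column as K = Σ(ρt)_known − 3.22 × (depth of known layers): K_A = 108070.875 − 3.22×39183.8 = −18100.9608; K_B = 0 − 3.22×(376.2 + 0) = −1211.364.
Balance: K_A = K_B − x×(3.22 − 2.66), so x = (K_B − K_A)/(3.22 − 2.66) = 16889.6/0.56 = 30200 m.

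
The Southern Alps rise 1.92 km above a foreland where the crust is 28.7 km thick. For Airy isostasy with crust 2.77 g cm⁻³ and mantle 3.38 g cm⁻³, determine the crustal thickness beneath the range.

39.3 km

Root depth r = h ρ_c / (ρ_m − ρ_c) = 1.92 km × 2.77 / 0.61 = 8.719 km.
Total thickness = T + h + r = 28.7 km + 1.92 km + 8.719 km = 39.3 km.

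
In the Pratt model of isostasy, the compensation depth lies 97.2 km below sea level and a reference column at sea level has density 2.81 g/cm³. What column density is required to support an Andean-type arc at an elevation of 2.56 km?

2.74 g/cm³

Pratt balance: ρ_ref D = ρ (D + h).
ρ = ρ_ref D/(D + h) = 2.81 × 97.2 km/(97.2 km + 2.56 km) = 2.74 g/cm³.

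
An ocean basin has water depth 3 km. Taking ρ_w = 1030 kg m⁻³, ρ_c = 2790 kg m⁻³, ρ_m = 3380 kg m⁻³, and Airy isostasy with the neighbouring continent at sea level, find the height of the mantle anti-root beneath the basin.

8.95 km

By Archimedes' principle applied to the lithosphere: replacing crust with seawater at the top is compensated by replacing crust with mantle at the base: d (ρ_c − ρ_w) = a (ρ_m − ρ_c).
a = d (ρ_c − ρ_w)/(ρ_m − ρ_c) = 3 km × 1760/590 = 8.95 km.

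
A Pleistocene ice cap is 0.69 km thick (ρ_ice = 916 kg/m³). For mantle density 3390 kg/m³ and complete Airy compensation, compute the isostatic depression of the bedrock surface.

0.186 km

Isostatic balance requires: the ice load ρ_ice t is balanced by mantle displaced below, ρ_m s.
s = t ρ_ice / ρ_m = 0.69 km × 916/3390 = 0.186 km.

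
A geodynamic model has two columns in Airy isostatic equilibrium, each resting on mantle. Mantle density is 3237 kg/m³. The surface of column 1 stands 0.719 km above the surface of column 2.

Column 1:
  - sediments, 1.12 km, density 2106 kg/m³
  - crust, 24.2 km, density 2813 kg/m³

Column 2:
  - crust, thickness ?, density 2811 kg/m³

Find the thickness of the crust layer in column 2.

Take the compensation level at the base of the deeper column (depth z_c below the surface of column 1) and equate Σ ρ_i t_i down to z_c; mantle fills any gap and the z_c terms cancel.
Column 1: 1.12×2106 + 24.2×2813 + (z_c − 25.32)×3237
Column 2: 0.719×0 + x×2811 + (z_c − 0.719 − 0 − x)×3237
The z_c×3237 term appears on both sides and cancels. Collect the known terms of each column as K = Σ(ρt)_known − 3237 × (depth of known layers): K_1 = 70433.32 − 3237×25.32 = −11527.52; K_2 = 0 − 3237×(0.719 + 0) = −2327.403.
Balance: K_1 = K_2 − x×(3237 − 2811), so x = (K_2 − K_1)/(3237 − 2811) = 9200.12/426 = 21.6 km.

21.6 km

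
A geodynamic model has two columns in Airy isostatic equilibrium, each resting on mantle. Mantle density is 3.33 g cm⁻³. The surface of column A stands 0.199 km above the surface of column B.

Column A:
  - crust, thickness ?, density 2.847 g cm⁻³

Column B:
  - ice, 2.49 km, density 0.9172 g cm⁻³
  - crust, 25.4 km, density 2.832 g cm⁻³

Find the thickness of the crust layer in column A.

40 km

Take the compensation level at the base of the deeper column (depth z_c below the surface of column A) and equate Σ ρ_i t_i down to z_c; mantle fills any gap and the z_c terms cancel.
Column A: x×2.847 + (z_c − 0 − x)×3.33
Column B: 0.199×0 + 2.49×0.9172 + 25.4×2.832 + (z_c − 0.199 − 27.89)×3.33
The z_c×3.33 term appears on both sides and cancels. Collect the known terms of each column as K = Σ(ρt)_known − 3.33 × (depth of known layers): K_A = 0 − 3.33×0 = 0; K_B = 74.216628 − 3.33×(0.199 + 27.89) = −19.319742.
Balance: K_A − x×(3.33 − 2.847) = K_B, so x = (K_A − K_B)/(3.33 − 2.847) = 19.3197/0.483 = 40 km.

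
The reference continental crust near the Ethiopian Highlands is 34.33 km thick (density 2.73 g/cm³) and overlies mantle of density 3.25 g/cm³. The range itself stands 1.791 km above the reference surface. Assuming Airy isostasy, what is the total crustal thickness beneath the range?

45.5 km

Root depth r = h ρ_c / (ρ_m − ρ_c) = 1.791 km × 2.73 / 0.52 = 9.403 km.
Total thickness = T + h + r = 34.33 km + 1.791 km + 9.403 km = 45.5 km.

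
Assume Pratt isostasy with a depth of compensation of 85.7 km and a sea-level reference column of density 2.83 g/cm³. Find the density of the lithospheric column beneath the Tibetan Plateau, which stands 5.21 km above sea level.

2.67 g/cm³

Pratt balance: ρ_ref D = ρ (D + h).
ρ = ρ_ref D/(D + h) = 2.83 × 85.7 km/(85.7 km + 5.21 km) = 2.67 g/cm³.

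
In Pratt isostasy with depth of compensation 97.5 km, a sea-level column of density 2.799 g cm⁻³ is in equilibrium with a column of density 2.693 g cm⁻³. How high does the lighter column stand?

3.84 km

ρ_ref D = ρ (D + h) → h = D (ρ_ref − ρ)/ρ.
h = 97.5 km × (2.799 − 2.693)/2.693 = 3.84 km.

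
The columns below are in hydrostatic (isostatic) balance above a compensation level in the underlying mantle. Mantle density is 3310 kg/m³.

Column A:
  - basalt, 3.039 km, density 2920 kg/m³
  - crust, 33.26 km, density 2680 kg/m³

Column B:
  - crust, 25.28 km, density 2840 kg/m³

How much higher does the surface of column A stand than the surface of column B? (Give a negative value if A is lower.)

For any compensation level in the mantle, the mantle terms cancel and isostasy reduces to e = (Σt_A − Σt_B) − (Σ(ρt)_A − Σ(ρt)_B) / ρ_m.
Σt_A = 36.299 km; Σt_B = 25.28 km; Σ(ρt)_A = 98010.68; Σ(ρt)_B = 71795.2 (in km·kg/m³).
e = (36.299 − 25.28) − (98010.68 − 71795.2) / 3310 = 3.1 km.

3.1 km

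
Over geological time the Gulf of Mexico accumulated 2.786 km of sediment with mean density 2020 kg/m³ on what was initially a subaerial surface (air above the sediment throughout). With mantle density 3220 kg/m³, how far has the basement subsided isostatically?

1.75 km

Subaerial load: s = t ρ_sed / ρ_m = 2.786 km × 2020/3220 = 1.75 km.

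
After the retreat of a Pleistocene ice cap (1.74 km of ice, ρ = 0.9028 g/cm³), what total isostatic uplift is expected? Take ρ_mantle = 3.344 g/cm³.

Removing the load lets mantle flow back in; uplift u satisfies ρ_ice t = ρ_m u.
u = t ρ_ice/ρ_m = 1.74 km × 0.9028/3.344 = 0.47 km.

0.47 km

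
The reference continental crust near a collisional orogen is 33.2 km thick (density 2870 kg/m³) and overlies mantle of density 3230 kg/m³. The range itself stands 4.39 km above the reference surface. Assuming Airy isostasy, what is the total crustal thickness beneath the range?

Root depth r = h ρ_c / (ρ_m − ρ_c) = 4.39 km × 2870 / 360 = 35 km.
Total thickness = T + h + r = 33.2 km + 4.39 km + 35 km = 72.6 km.

72.6 km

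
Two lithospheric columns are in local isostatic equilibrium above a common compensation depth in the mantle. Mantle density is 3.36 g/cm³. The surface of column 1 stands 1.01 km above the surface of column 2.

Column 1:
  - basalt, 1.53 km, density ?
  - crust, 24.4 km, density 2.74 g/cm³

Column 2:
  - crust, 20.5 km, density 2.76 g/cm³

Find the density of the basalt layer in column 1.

Take the compensation level at the base of the deeper column (depth z_c below the surface of column 1) and equate Σ ρ_i t_i down to z_c; mantle fills any gap and the z_c terms cancel.
Column 1: 1.53×ρ + 24.4×2.74 + (z_c − 25.93)×3.36
Column 2: 1.01×0 + 20.5×2.76 + (z_c − 1.01 − 20.5)×3.36
The z_c×3.36 term appears on both sides and cancels. Collect the known terms of each column as K = Σ(ρt)_known − 3.36 × (depth of known layers): K_1 = 66.856 − 3.36×25.93 = −20.2688; K_2 = 56.58 − 3.36×(1.01 + 20.5) = −15.6936.
Balance: K_1 + 1.53×ρ = K_2, so ρ = (K_2 − K_1)/1.53 = 4.5752/1.53 = 2.99 g/cm³.

2.99 g/cm³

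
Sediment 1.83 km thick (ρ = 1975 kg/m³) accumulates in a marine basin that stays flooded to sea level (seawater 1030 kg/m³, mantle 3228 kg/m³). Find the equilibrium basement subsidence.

Submarine loading: the sediment displaces seawater, and the subsidence is in turn flooded, so s (ρ_m − ρ_w) = t (ρ_sed − ρ_w).
s = 1.83 km × (1975 − 1030) / (3228 − 1030) = 0.787 km.

0.787 km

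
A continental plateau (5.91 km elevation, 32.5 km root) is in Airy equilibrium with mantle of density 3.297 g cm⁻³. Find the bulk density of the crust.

2.79 g cm⁻³

ρ_c h = (ρ_m − ρ_c) r → ρ_c (h + r) = ρ_m r → ρ_c = ρ_m r / (h + r).
ρ_c = 3.297 × 32.5 km / (5.91 km + 32.5 km) = 2.79 g cm⁻³.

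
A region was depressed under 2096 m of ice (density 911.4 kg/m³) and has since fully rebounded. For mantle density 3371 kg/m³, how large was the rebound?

Removing the load lets mantle flow back in; uplift u satisfies ρ_ice t = ρ_m u.
u = t ρ_ice/ρ_m = 2096 m × 911.4/3371 = 567 m.

567 m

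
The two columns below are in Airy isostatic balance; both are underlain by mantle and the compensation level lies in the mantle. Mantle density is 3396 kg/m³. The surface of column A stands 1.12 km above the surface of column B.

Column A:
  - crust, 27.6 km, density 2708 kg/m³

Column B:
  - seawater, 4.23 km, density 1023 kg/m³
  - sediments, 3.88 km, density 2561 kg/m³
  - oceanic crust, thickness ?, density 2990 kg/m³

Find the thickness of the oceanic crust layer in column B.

4.7 km

Take the compensation level at the base of the deeper column (depth z_c below the surface of column A) and equate Σ ρ_i t_i down to z_c; mantle fills any gap and the z_c terms cancel.
Column A: 27.6×2708 + (z_c − 27.6)×3396
Column B: 1.12×0 + 4.23×1023 + 3.88×2561 + x×2990 + (z_c − 1.12 − 8.11 − x)×3396
The z_c×3396 term appears on both sides and cancels. Collect the known terms of each column as K = Σ(ρt)_known − 3396 × (depth of known layers): K_A = 74740.8 − 3396×27.6 = −18988.8; K_B = 14263.97 − 3396×(1.12 + 8.11) = −17081.11.
Balance: K_A = K_B − x×(3396 − 2990), so x = (K_B − K_A)/(3396 − 2990) = 1907.69/406 = 4.7 km.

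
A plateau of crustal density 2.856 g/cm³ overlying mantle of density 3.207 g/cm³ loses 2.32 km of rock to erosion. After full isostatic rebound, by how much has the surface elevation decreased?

Rebound u = e ρ_c/ρ_m = 2.32 km × 2.856/3.207 = 2.066 km.
Net surface drop = e − u = 2.32 km − 2.066 km = e (ρ_m − ρ_c)/ρ_m = 0.254 km.

0.254 km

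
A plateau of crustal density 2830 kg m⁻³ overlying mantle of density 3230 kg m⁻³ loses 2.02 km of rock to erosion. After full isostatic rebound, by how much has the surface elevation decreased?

0.25 km

Rebound u = e ρ_c/ρ_m = 2.02 km × 2830/3230 = 1.77 km.
Net surface drop = e − u = 2.02 km − 1.77 km = e (ρ_m − ρ_c)/ρ_m = 0.25 km.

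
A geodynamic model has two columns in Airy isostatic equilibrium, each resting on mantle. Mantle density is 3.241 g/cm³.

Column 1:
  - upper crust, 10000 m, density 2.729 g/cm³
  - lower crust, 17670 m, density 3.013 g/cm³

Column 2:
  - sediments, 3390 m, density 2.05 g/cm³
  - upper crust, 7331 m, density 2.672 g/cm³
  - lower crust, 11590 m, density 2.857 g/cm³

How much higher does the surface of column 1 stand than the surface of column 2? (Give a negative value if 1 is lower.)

−1080 m

For any compensation level in the mantle, the mantle terms cancel and isostasy reduces to e = (Σt_1 − Σt_2) − (Σ(ρt)_1 − Σ(ρt)_2) / ρ_m.
Σt_1 = 27670 m; Σt_2 = 22311 m; Σ(ρt)_1 = 80529.71; Σ(ρt)_2 = 59650.562 (in m·g/cm³).
e = (27670 − 22311) − (80529.71 − 59650.562) / 3.241 = −1080 m.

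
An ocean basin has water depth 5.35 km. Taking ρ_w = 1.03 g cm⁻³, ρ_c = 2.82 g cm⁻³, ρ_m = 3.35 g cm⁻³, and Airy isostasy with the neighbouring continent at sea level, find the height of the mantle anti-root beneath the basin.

Equating mass per unit area of the two columns: replacing crust with seawater at the top is compensated by replacing crust with mantle at the base: d (ρ_c − ρ_w) = a (ρ_m − ρ_c).
a = d (ρ_c − ρ_w)/(ρ_m − ρ_c) = 5.35 km × 1.79/0.53 = 18.1 km.

18.1 km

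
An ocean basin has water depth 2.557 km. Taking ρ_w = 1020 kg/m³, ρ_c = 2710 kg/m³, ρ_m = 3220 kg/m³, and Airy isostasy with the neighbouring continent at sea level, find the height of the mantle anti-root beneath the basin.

8.47 km

For local isostatic compensation: replacing crust with seawater at the top is compensated by replacing crust with mantle at the base: d (ρ_c − ρ_w) = a (ρ_m − ρ_c).
a = d (ρ_c − ρ_w)/(ρ_m − ρ_c) = 2.557 km × 1690/510 = 8.47 km.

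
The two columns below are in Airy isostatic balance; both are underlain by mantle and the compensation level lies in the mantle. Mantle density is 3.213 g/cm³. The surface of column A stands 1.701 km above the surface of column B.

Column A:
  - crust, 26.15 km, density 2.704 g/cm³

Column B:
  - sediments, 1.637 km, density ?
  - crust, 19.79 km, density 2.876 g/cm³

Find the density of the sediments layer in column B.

Take the compensation level at the base of the deeper column (depth z_c below the surface of column A) and equate Σ ρ_i t_i down to z_c; mantle fills any gap and the z_c terms cancel.
Column A: 26.15×2.704 + (z_c − 26.15)×3.213
Column B: 1.701×0 + 1.637×ρ + 19.79×2.876 + (z_c − 1.701 − 21.427)×3.213
The z_c×3.213 term appears on both sides and cancels. Collect the known terms of each column as K = Σ(ρt)_known − 3.213 × (depth of known layers): K_A = 70.7096 − 3.213×26.15 = −13.31035; K_B = 56.91604 − 3.213×(1.701 + 21.427) = −17.394224.
Balance: K_A = K_B + 1.637×ρ, so ρ = (K_A − K_B)/1.637 = 4.08387/1.637 = 2.49 g/cm³.

2.49 g/cm³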